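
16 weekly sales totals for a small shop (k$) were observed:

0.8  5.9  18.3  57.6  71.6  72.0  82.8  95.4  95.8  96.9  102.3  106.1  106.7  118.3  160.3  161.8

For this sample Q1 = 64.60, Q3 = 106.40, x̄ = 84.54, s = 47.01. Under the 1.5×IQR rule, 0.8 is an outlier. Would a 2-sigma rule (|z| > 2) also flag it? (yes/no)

z = (0.8 − 84.54) / 47.01 = -1.78.
|z| = 1.78 ≤ 2.

no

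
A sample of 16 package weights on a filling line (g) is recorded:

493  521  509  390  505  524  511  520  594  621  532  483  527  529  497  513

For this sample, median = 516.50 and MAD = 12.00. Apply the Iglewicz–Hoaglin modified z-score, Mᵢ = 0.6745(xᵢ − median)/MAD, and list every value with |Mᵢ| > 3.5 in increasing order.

|Mᵢ| > 3.5 ⇔ |xᵢ − 516.50| > 3.5·12.00/0.6745 = 62.27.
So outliers lie outside [454.23, 578.77].
390: M = -7.11 → outlier.
594: M = 4.36 → outlier.
621: M = 5.87 → outlier.

390, 594, 621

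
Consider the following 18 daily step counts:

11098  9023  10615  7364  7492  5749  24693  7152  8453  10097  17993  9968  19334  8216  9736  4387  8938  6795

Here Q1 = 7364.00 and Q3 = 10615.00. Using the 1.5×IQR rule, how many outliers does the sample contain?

3

IQR = 3251.00; fences at 7364.00 − 4876.50 = 2487.50 and 10615.00 + 4876.50 = 15491.50.
Outside the cutoffs: 17993, 19334, 24693.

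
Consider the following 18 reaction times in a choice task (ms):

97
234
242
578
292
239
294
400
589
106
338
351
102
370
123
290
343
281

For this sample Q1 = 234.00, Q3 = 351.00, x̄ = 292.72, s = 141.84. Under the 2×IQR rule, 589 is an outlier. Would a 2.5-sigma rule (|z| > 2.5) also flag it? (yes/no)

z = (589 − 292.72) / 141.84 = 2.09.
|z| = 2.09 ≤ 2.5.

no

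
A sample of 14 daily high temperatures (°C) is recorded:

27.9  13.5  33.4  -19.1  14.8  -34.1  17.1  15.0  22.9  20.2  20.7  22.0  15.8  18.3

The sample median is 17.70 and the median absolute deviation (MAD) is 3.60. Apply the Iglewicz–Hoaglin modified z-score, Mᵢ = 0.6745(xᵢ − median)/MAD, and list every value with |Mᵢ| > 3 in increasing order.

|Mᵢ| > 3 ⇔ |xᵢ − 17.70| > 3·3.60/0.6745 = 16.01.
So outliers lie outside [1.69, 33.71].
-34.1: M = -9.71 → outlier.
-19.1: M = -6.89 → outlier.

-34.1, -19.1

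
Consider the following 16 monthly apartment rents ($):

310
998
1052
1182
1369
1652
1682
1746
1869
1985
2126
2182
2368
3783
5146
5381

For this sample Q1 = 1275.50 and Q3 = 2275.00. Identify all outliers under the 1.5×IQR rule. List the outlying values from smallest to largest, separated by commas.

3783, 5146, 5381

IQR = Q3 − Q1 = 2275.00 − 1275.50 = 999.50.
Lower fence = Q1 − 1.5·IQR = 1275.50 − 1499.25 = -223.75.
Upper fence = Q3 + 1.5·IQR = 2275.00 + 1499.25 = 3774.25.
3783 > 3774.25 → outlier.
5146 > 3774.25 → outlier.
5381 > 3774.25 → outlier.
All remaining values lie within [-223.75, 3774.25].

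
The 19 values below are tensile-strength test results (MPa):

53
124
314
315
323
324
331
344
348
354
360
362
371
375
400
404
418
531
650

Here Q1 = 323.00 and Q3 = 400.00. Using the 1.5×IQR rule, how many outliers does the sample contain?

4

IQR = 77.00; fences at 323.00 − 115.50 = 207.50 and 400.00 + 115.50 = 515.50.
Outside the cutoffs: 53, 124, 531, 650.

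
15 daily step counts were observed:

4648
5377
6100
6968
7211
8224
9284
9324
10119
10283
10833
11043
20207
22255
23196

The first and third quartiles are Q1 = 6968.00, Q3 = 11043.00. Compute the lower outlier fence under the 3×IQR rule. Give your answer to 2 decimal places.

IQR = Q3 − Q1 = 11043.00 − 6968.00 = 4075.00.
Lower fence = Q1 − 3·IQR = 6968.00 − 12225.00 = -5257.00.
Upper fence = Q3 + 3·IQR = 11043.00 + 12225.00 = 23268.00.

-5257.00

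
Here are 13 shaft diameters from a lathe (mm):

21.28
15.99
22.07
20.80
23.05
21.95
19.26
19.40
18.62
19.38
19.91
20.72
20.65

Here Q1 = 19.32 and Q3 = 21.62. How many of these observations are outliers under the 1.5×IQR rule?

IQR = 2.30; fences at 19.32 − 3.45 = 15.87 and 21.62 + 3.45 = 25.07.
Every value lies within the cutoffs.

0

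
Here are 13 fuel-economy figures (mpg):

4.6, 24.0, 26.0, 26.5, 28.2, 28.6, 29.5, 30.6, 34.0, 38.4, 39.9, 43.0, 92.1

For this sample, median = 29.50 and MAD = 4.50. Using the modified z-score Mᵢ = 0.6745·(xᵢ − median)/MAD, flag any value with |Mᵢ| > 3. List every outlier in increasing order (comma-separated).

4.6, 92.1

|Mᵢ| > 3 ⇔ |xᵢ − 29.50| > 3·4.50/0.6745 = 20.01.
So outliers lie outside [9.49, 49.51].
4.6: M = -3.73 → outlier.
92.1: M = 9.38 → outlier.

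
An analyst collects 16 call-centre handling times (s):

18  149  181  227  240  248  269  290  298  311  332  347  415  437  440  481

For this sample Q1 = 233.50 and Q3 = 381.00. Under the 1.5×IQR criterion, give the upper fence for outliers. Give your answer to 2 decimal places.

IQR = Q3 − Q1 = 381.00 − 233.50 = 147.50.
Lower fence = Q1 − 1.5·IQR = 233.50 − 221.25 = 12.25.
Upper fence = Q3 + 1.5·IQR = 381.00 + 221.25 = 602.25.

602.25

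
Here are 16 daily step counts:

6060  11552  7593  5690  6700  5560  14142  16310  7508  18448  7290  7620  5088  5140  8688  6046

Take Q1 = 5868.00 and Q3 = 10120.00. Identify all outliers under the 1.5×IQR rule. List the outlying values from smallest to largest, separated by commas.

IQR = Q3 − Q1 = 10120.00 − 5868.00 = 4252.00.
Lower fence = Q1 − 1.5·IQR = 5868.00 − 6378.00 = -510.00.
Upper fence = Q3 + 1.5·IQR = 10120.00 + 6378.00 = 16498.00.
18448 > 16498.00 → outlier.
All remaining values lie within [-510.00, 16498.00].

18448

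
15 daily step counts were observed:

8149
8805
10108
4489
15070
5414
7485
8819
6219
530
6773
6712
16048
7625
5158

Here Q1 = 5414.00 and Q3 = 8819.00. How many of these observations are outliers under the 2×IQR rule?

1

IQR = 3405.00; fences at 5414.00 − 6810.00 = -1396.00 and 8819.00 + 6810.00 = 15629.00.
Outside the cutoffs: 16048.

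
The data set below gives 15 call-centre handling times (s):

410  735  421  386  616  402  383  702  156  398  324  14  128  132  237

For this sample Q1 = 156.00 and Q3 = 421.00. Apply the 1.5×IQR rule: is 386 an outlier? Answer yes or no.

no

IQR = Q3 − Q1 = 421.00 − 156.00 = 265.00.
Lower fence = Q1 − 1.5·IQR = 156.00 − 397.50 = -241.50.
Upper fence = Q3 + 1.5·IQR = 421.00 + 397.50 = 818.50.
386 lies within [-241.50, 818.50].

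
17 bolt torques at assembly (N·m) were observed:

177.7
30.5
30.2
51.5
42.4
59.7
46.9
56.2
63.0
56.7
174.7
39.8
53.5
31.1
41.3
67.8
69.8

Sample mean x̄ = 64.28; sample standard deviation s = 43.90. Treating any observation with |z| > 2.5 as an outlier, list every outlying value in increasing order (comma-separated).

174.7, 177.7

Cutoffs at x̄ ± 2.5s: 64.28 ± 2.5·43.90 = [-45.47, 174.03].
174.7: z = 2.52, |z| > 2.5 → outlier.
177.7: z = 2.58, |z| > 2.5 → outlier.
Every other value lies within [-45.47, 174.03].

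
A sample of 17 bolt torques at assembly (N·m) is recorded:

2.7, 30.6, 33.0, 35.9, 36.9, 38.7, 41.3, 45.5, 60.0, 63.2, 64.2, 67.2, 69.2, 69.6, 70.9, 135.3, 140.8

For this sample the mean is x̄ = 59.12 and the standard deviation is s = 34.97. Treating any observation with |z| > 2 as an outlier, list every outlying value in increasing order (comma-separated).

135.3, 140.8

Cutoffs at x̄ ± 2s: 59.12 ± 2·34.97 = [-10.82, 129.06].
135.3: z = 2.18, |z| > 2 → outlier.
140.8: z = 2.34, |z| > 2 → outlier.
Every other value lies within [-10.82, 129.06].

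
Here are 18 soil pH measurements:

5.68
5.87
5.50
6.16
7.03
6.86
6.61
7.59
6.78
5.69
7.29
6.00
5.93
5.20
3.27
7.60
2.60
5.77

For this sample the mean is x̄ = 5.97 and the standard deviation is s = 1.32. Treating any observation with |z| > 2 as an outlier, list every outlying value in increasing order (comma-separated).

Cutoffs at x̄ ± 2s: 5.97 ± 2·1.32 = [3.33, 8.61].
2.60: z = -2.55, |z| > 2 → outlier.
3.27: z = -2.05, |z| > 2 → outlier.
Every other value lies within [3.33, 8.61].

2.60, 3.27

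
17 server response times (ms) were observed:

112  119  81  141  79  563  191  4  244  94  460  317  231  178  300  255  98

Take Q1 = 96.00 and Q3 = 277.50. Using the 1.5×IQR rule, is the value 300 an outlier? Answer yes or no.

IQR = Q3 − Q1 = 277.50 − 96.00 = 181.50.
Lower fence = Q1 − 1.5·IQR = 96.00 − 272.25 = -176.25.
Upper fence = Q3 + 1.5·IQR = 277.50 + 272.25 = 549.75.
300 lies within [-176.25, 549.75].

no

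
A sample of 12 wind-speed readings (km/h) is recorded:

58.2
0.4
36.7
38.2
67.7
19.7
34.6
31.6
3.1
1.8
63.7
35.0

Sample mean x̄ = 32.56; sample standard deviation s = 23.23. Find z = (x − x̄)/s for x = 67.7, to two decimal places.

1.51

z = (67.7 − 32.56) / 23.23 = 1.51.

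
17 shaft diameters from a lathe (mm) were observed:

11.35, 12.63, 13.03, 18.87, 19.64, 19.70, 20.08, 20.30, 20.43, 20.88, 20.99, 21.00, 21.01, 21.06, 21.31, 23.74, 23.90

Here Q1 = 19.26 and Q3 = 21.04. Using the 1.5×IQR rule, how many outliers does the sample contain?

5

IQR = 1.78; fences at 19.26 − 2.67 = 16.59 and 21.04 + 2.67 = 23.71.
Outside the cutoffs: 11.35, 12.63, 13.03, 23.74, 23.90.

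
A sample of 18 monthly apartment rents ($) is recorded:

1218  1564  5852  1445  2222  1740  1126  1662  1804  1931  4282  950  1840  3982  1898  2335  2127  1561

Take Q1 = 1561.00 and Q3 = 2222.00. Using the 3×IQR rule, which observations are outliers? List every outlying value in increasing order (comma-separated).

IQR = Q3 − Q1 = 2222.00 − 1561.00 = 661.00.
Lower fence = Q1 − 3·IQR = 1561.00 − 1983.00 = -422.00.
Upper fence = Q3 + 3·IQR = 2222.00 + 1983.00 = 4205.00.
4282 > 4205.00 → outlier.
5852 > 4205.00 → outlier.
All remaining values lie within [-422.00, 4205.00].

4282, 5852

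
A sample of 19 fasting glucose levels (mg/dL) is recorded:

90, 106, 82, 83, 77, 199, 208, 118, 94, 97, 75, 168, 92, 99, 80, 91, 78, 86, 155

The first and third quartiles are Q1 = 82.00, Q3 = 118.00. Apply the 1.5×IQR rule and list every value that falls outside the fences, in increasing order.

IQR = Q3 − Q1 = 118.00 − 82.00 = 36.00.
Lower fence = Q1 − 1.5·IQR = 82.00 − 54.00 = 28.00.
Upper fence = Q3 + 1.5·IQR = 118.00 + 54.00 = 172.00.
199 > 172.00 → outlier.
208 > 172.00 → outlier.
All remaining values lie within [28.00, 172.00].

199, 208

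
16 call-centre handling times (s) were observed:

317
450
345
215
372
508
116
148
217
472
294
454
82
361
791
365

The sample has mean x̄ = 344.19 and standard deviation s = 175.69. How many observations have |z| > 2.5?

Cutoffs: x̄ ± 2.5s = [-95.035, 783.415].
Outside the cutoffs: 791.

1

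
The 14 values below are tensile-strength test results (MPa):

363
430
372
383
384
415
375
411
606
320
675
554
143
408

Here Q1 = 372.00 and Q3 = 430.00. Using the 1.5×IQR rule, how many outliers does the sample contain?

4

IQR = 58.00; fences at 372.00 − 87.00 = 285.00 and 430.00 + 87.00 = 517.00.
Outside the cutoffs: 143, 554, 606, 675.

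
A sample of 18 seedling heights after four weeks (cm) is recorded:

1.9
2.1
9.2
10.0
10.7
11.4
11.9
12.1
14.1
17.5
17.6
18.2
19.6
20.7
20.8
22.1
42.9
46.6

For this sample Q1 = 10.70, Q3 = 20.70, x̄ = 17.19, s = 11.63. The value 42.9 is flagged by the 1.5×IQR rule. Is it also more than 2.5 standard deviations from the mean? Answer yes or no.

z = (42.9 − 17.19) / 11.63 = 2.21.
|z| = 2.21 ≤ 2.5.

no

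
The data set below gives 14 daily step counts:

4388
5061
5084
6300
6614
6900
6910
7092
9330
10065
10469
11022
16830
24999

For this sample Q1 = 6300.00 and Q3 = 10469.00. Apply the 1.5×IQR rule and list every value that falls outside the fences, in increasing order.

IQR = Q3 − Q1 = 10469.00 − 6300.00 = 4169.00.
Lower fence = Q1 − 1.5·IQR = 6300.00 − 6253.50 = 46.50.
Upper fence = Q3 + 1.5·IQR = 10469.00 + 6253.50 = 16722.50.
16830 > 16722.50 → outlier.
24999 > 16722.50 → outlier.
All remaining values lie within [46.50, 16722.50].

16830, 24999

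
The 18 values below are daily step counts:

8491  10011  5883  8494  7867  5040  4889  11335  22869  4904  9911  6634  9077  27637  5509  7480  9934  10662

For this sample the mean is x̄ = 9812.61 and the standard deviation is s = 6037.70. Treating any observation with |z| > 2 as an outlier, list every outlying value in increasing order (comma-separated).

22869, 27637

Cutoffs at x̄ ± 2s: 9812.61 ± 2·6037.70 = [-2262.79, 21888.01].
22869: z = 2.16, |z| > 2 → outlier.
27637: z = 2.95, |z| > 2 → outlier.
Every other value lies within [-2262.79, 21888.01].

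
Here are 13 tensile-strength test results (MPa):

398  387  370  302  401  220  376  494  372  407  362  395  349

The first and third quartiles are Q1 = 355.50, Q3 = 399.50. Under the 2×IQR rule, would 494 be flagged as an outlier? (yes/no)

yes

IQR = Q3 − Q1 = 399.50 − 355.50 = 44.00.
Lower fence = Q1 − 2·IQR = 355.50 − 88.00 = 267.50.
Upper fence = Q3 + 2·IQR = 399.50 + 88.00 = 487.50.
494 lies above the upper fence.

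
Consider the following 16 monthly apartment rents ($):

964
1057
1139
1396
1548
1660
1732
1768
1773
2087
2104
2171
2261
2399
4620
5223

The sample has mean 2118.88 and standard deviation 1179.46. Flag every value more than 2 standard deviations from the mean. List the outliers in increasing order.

Cutoffs at x̄ ± 2s: 2118.88 ± 2·1179.46 = [-240.04, 4477.80].
4620: z = 2.12, |z| > 2 → outlier.
5223: z = 2.63, |z| > 2 → outlier.
Every other value lies within [-240.04, 4477.80].

4620, 5223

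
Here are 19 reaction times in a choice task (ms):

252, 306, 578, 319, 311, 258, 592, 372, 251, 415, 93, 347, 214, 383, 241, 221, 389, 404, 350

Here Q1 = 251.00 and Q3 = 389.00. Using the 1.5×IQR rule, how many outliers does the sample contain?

0

IQR = 138.00; fences at 251.00 − 207.00 = 44.00 and 389.00 + 207.00 = 596.00.
Every value lies within the cutoffs.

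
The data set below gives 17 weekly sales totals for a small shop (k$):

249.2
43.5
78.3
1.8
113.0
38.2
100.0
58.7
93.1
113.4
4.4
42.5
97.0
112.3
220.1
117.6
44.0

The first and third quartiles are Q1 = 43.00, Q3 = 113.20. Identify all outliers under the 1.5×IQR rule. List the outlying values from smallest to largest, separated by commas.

IQR = Q3 − Q1 = 113.20 − 43.00 = 70.20.
Lower fence = Q1 − 1.5·IQR = 43.00 − 105.30 = -62.30.
Upper fence = Q3 + 1.5·IQR = 113.20 + 105.30 = 218.50.
220.1 > 218.50 → outlier.
249.2 > 218.50 → outlier.
All remaining values lie within [-62.30, 218.50].

220.1, 249.2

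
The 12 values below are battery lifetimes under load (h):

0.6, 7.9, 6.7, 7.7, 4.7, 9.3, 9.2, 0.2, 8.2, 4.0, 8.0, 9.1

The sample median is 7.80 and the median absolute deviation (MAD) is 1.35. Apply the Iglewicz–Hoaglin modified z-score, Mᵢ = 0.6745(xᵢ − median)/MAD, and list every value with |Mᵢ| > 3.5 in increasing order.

|Mᵢ| > 3.5 ⇔ |xᵢ − 7.80| > 3.5·1.35/0.6745 = 7.01.
So outliers lie outside [0.79, 14.81].
0.2: M = -3.80 → outlier.
0.6: M = -3.60 → outlier.

0.2, 0.6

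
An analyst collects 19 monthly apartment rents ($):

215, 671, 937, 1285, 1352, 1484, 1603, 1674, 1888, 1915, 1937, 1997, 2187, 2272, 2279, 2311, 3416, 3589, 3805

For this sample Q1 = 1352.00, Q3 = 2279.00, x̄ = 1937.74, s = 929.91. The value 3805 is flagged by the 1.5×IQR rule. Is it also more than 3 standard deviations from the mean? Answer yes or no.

no

z = (3805 − 1937.74) / 929.91 = 2.01.
|z| = 2.01 ≤ 3.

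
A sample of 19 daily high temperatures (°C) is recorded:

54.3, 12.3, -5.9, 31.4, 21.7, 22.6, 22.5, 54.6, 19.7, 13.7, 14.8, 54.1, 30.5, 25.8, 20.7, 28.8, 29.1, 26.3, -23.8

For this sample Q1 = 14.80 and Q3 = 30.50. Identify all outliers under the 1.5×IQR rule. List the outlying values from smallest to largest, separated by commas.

IQR = Q3 − Q1 = 30.50 − 14.80 = 15.70.
Lower fence = Q1 − 1.5·IQR = 14.80 − 23.55 = -8.75.
Upper fence = Q3 + 1.5·IQR = 30.50 + 23.55 = 54.05.
-23.8 < -8.75 → outlier.
54.1 > 54.05 → outlier.
54.3 > 54.05 → outlier.
54.6 > 54.05 → outlier.
All remaining values lie within [-8.75, 54.05].

-23.8, 54.1, 54.3, 54.6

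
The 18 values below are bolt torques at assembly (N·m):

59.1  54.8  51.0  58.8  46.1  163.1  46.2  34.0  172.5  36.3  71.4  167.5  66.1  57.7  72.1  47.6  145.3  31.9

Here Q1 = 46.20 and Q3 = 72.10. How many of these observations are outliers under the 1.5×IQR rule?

IQR = 25.90; fences at 46.20 − 38.85 = 7.35 and 72.10 + 38.85 = 110.95.
Outside the cutoffs: 145.3, 163.1, 167.5, 172.5.

4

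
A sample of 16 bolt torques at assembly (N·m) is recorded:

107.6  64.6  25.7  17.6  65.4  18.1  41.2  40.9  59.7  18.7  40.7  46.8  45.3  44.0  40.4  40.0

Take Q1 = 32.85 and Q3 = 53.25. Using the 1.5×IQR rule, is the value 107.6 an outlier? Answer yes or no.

yes

IQR = Q3 − Q1 = 53.25 − 32.85 = 20.40.
Lower fence = Q1 − 1.5·IQR = 32.85 − 30.60 = 2.25.
Upper fence = Q3 + 1.5·IQR = 53.25 + 30.60 = 83.85.
107.6 lies above the upper fence.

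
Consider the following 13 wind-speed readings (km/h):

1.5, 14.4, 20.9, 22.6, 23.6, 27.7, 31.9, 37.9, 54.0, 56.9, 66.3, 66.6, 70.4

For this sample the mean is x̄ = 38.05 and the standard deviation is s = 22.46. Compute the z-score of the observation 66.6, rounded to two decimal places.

z = (66.6 − 38.05) / 22.46 = 1.27.

1.27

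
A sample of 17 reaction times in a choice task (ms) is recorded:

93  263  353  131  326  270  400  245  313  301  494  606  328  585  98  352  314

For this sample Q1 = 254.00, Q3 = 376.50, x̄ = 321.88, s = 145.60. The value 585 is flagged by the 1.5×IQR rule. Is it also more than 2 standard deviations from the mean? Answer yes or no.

z = (585 − 321.88) / 145.60 = 1.81.
|z| = 1.81 ≤ 2.

no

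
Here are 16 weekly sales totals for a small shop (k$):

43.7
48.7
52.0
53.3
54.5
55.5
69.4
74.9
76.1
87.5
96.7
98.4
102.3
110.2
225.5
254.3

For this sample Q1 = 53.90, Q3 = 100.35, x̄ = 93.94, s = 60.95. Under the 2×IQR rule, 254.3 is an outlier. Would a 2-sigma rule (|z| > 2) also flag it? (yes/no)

z = (254.3 − 93.94) / 60.95 = 2.63.
|z| = 2.63 > 2.

yes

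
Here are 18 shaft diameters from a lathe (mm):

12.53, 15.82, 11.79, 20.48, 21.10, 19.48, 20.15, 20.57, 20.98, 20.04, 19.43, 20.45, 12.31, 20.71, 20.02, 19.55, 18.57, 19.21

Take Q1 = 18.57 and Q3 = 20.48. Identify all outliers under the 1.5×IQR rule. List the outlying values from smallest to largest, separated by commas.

11.79, 12.31, 12.53

IQR = Q3 − Q1 = 20.48 − 18.57 = 1.91.
Lower fence = Q1 − 1.5·IQR = 18.57 − 2.865 = 15.705.
Upper fence = Q3 + 1.5·IQR = 20.48 + 2.865 = 23.345.
11.79 < 15.705 → outlier.
12.31 < 15.705 → outlier.
12.53 < 15.705 → outlier.
All remaining values lie within [15.705, 23.345].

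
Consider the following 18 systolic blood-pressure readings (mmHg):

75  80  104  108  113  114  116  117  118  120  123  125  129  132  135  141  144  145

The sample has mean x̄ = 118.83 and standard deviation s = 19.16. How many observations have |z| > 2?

Cutoffs: x̄ ± 2s = [80.51, 157.15].
Outside the cutoffs: 75, 80.

2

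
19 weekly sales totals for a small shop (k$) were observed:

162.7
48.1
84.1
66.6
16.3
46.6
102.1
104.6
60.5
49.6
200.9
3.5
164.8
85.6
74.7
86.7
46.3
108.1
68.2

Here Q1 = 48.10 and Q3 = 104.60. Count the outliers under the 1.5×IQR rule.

1

IQR = 56.50; fences at 48.10 − 84.75 = -36.65 and 104.60 + 84.75 = 189.35.
Outside the cutoffs: 200.9.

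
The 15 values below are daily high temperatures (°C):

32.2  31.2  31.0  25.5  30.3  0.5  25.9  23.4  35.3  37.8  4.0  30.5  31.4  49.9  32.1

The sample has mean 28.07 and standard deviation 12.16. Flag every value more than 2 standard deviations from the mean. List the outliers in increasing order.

0.5

Cutoffs at x̄ ± 2s: 28.07 ± 2·12.16 = [3.75, 52.39].
0.5: z = -2.27, |z| > 2 → outlier.
Every other value lies within [3.75, 52.39].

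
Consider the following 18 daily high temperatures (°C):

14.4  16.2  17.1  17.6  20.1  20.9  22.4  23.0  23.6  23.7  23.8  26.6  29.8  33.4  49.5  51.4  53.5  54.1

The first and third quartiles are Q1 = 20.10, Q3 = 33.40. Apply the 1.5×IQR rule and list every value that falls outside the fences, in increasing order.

IQR = Q3 − Q1 = 33.40 − 20.10 = 13.30.
Lower fence = Q1 − 1.5·IQR = 20.10 − 19.95 = 0.15.
Upper fence = Q3 + 1.5·IQR = 33.40 + 19.95 = 53.35.
53.5 > 53.35 → outlier.
54.1 > 53.35 → outlier.
All remaining values lie within [0.15, 53.35].

53.5, 54.1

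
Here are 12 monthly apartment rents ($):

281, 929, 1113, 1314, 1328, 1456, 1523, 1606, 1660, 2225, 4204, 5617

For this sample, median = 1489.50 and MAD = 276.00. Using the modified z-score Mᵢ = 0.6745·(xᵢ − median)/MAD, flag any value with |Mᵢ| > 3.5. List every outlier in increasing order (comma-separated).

4204, 5617

|Mᵢ| > 3.5 ⇔ |xᵢ − 1489.50| > 3.5·276.00/0.6745 = 1432.17.
So outliers lie outside [57.33, 2921.67].
4204: M = 6.63 → outlier.
5617: M = 10.09 → outlier.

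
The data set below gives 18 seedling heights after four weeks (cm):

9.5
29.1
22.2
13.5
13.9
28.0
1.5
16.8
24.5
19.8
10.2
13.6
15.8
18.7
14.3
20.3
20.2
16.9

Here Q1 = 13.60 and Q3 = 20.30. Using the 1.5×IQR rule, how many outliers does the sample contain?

1

IQR = 6.70; fences at 13.60 − 10.05 = 3.55 and 20.30 + 10.05 = 30.35.
Outside the cutoffs: 1.5.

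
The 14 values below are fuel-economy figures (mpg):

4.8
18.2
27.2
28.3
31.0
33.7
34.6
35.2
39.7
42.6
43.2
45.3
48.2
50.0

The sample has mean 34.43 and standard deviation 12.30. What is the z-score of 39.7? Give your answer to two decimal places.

0.43

z = (39.7 − 34.43) / 12.30 = 0.43.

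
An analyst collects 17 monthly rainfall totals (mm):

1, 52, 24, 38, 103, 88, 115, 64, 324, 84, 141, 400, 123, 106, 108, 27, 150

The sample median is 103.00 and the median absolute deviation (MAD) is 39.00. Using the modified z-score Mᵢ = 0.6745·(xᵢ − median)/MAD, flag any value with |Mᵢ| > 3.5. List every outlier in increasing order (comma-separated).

|Mᵢ| > 3.5 ⇔ |xᵢ − 103.00| > 3.5·39.00/0.6745 = 202.37.
So outliers lie outside [-99.37, 305.37].
324: M = 3.82 → outlier.
400: M = 5.14 → outlier.

324, 400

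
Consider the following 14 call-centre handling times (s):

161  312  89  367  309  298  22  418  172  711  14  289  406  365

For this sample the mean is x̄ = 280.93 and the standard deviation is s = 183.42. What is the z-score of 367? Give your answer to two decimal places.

z = (367 − 280.93) / 183.42 = 0.47.

0.47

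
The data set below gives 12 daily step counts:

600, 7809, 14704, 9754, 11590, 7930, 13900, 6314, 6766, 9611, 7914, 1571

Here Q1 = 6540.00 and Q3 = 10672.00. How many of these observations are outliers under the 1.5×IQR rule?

IQR = 4132.00; fences at 6540.00 − 6198.00 = 342.00 and 10672.00 + 6198.00 = 16870.00.
Every value lies within the cutoffs.

0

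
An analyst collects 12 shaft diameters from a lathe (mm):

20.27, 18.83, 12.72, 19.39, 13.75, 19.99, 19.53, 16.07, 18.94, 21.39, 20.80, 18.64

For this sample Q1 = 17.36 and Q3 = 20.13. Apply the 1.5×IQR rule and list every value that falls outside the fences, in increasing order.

IQR = Q3 − Q1 = 20.13 − 17.36 = 2.77.
Lower fence = Q1 − 1.5·IQR = 17.36 − 4.155 = 13.205.
Upper fence = Q3 + 1.5·IQR = 20.13 + 4.155 = 24.285.
12.72 < 13.205 → outlier.
All remaining values lie within [13.205, 24.285].

12.72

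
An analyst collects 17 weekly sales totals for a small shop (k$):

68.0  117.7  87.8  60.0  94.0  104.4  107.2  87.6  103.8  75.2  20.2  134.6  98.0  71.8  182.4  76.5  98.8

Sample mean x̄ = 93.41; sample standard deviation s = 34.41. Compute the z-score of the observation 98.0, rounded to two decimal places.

0.13

z = (98.0 − 93.41) / 34.41 = 0.13.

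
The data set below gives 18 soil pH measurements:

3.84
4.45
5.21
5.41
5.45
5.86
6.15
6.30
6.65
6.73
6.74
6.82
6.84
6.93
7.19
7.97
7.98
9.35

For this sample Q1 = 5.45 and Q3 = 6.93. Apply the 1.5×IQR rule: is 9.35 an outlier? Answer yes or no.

IQR = Q3 − Q1 = 6.93 − 5.45 = 1.48.
Lower fence = Q1 − 1.5·IQR = 5.45 − 2.22 = 3.23.
Upper fence = Q3 + 1.5·IQR = 6.93 + 2.22 = 9.15.
9.35 lies above the upper fence.

yes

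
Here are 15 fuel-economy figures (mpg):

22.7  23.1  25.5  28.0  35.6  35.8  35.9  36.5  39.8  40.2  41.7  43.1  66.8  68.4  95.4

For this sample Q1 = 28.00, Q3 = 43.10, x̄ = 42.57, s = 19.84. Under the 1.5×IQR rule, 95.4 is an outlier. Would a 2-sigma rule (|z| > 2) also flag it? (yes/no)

z = (95.4 − 42.57) / 19.84 = 2.66.
|z| = 2.66 > 2.

yes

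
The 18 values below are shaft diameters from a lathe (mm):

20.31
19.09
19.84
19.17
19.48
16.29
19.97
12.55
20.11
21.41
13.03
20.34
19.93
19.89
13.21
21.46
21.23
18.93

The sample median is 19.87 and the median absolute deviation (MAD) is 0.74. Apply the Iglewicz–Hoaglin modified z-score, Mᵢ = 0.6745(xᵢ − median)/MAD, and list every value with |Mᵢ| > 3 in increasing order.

|Mᵢ| > 3 ⇔ |xᵢ − 19.87| > 3·0.74/0.6745 = 3.29.
So outliers lie outside [16.58, 23.16].
12.55: M = -6.67 → outlier.
13.03: M = -6.23 → outlier.
13.21: M = -6.07 → outlier.
16.29: M = -3.26 → outlier.

12.55, 13.03, 13.21, 16.29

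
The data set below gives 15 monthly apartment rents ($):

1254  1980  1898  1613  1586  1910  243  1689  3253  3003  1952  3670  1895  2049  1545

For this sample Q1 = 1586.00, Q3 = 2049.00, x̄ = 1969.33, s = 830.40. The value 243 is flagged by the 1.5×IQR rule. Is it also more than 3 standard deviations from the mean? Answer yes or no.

z = (243 − 1969.33) / 830.40 = -2.08.
|z| = 2.08 ≤ 3.

no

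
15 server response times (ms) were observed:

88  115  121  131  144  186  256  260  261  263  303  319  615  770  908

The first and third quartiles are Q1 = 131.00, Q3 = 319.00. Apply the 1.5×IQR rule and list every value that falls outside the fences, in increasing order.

IQR = Q3 − Q1 = 319.00 − 131.00 = 188.00.
Lower fence = Q1 − 1.5·IQR = 131.00 − 282.00 = -151.00.
Upper fence = Q3 + 1.5·IQR = 319.00 + 282.00 = 601.00.
615 > 601.00 → outlier.
770 > 601.00 → outlier.
908 > 601.00 → outlier.
All remaining values lie within [-151.00, 601.00].

615, 770, 908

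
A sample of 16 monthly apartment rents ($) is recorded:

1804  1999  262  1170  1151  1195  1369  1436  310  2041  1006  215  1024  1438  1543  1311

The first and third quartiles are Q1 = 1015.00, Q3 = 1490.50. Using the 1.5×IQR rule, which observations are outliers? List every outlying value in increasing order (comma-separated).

215, 262

IQR = Q3 − Q1 = 1490.50 − 1015.00 = 475.50.
Lower fence = Q1 − 1.5·IQR = 1015.00 − 713.25 = 301.75.
Upper fence = Q3 + 1.5·IQR = 1490.50 + 713.25 = 2203.75.
215 < 301.75 → outlier.
262 < 301.75 → outlier.
All remaining values lie within [301.75, 2203.75].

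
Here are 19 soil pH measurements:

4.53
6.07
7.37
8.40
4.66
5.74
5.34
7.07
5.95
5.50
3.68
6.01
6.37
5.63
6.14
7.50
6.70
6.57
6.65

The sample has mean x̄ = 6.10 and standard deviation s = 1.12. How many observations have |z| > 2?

2

Cutoffs: x̄ ± 2s = [3.86, 8.34].
Outside the cutoffs: 3.68, 8.40.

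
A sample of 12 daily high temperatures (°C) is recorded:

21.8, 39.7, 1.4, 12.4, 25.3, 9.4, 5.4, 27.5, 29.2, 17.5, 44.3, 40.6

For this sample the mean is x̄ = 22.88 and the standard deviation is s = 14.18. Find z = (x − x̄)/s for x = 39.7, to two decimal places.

z = (39.7 − 22.88) / 14.18 = 1.19.

1.19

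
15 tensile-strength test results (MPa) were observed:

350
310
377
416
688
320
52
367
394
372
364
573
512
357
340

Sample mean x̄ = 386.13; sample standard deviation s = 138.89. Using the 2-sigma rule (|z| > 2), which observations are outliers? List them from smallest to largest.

Cutoffs at x̄ ± 2s: 386.13 ± 2·138.89 = [108.35, 663.91].
52: z = -2.41, |z| > 2 → outlier.
688: z = 2.17, |z| > 2 → outlier.
Every other value lies within [108.35, 663.91].

52, 688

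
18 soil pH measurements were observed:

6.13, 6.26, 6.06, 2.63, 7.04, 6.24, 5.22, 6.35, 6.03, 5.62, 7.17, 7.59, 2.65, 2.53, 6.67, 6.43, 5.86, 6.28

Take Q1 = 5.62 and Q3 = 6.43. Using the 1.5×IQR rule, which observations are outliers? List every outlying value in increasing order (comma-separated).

2.53, 2.63, 2.65

IQR = Q3 − Q1 = 6.43 − 5.62 = 0.81.
Lower fence = Q1 − 1.5·IQR = 5.62 − 1.215 = 4.405.
Upper fence = Q3 + 1.5·IQR = 6.43 + 1.215 = 7.645.
2.53 < 4.405 → outlier.
2.63 < 4.405 → outlier.
2.65 < 4.405 → outlier.
All remaining values lie within [4.405, 7.645].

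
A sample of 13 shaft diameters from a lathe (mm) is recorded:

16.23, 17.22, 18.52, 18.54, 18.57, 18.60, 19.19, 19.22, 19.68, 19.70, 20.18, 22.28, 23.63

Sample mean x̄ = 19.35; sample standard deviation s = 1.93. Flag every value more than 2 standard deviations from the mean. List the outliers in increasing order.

23.63

Cutoffs at x̄ ± 2s: 19.35 ± 2·1.93 = [15.49, 23.21].
23.63: z = 2.22, |z| > 2 → outlier.
Every other value lies within [15.49, 23.21].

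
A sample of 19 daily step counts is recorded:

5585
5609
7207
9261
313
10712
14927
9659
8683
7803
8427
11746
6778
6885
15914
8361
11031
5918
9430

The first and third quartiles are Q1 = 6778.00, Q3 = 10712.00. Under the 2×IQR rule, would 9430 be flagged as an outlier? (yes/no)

no

IQR = Q3 − Q1 = 10712.00 − 6778.00 = 3934.00.
Lower fence = Q1 − 2·IQR = 6778.00 − 7868.00 = -1090.00.
Upper fence = Q3 + 2·IQR = 10712.00 + 7868.00 = 18580.00.
9430 lies within [-1090.00, 18580.00].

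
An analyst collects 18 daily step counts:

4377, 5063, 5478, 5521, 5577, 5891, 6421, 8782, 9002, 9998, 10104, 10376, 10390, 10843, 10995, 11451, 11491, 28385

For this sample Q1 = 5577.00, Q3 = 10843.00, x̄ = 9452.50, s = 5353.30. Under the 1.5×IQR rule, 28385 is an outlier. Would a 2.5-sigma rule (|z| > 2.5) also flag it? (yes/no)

z = (28385 − 9452.50) / 5353.30 = 3.54.
|z| = 3.54 > 2.5.

yes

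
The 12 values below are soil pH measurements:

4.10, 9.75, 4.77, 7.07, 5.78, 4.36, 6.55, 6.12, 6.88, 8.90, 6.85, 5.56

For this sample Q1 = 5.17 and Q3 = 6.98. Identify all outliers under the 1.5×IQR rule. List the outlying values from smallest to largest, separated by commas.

9.75

IQR = Q3 − Q1 = 6.98 − 5.17 = 1.81.
Lower fence = Q1 − 1.5·IQR = 5.17 − 2.715 = 2.455.
Upper fence = Q3 + 1.5·IQR = 6.98 + 2.715 = 9.695.
9.75 > 9.695 → outlier.
All remaining values lie within [2.455, 9.695].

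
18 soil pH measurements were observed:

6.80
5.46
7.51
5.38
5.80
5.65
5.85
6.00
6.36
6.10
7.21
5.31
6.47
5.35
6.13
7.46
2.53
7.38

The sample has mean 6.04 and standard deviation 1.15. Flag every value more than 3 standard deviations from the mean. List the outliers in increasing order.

2.53

Cutoffs at x̄ ± 3s: 6.04 ± 3·1.15 = [2.59, 9.49].
2.53: z = -3.05, |z| > 3 → outlier.
Every other value lies within [2.59, 9.49].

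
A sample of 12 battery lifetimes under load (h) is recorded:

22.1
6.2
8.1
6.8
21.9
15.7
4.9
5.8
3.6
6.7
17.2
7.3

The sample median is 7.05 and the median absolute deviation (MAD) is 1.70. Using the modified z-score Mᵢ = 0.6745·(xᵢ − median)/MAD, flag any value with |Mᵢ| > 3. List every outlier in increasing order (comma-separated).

15.7, 17.2, 21.9, 22.1

|Mᵢ| > 3 ⇔ |xᵢ − 7.05| > 3·1.70/0.6745 = 7.56.
So outliers lie outside [-0.51, 14.61].
15.7: M = 3.43 → outlier.
17.2: M = 4.03 → outlier.
21.9: M = 5.89 → outlier.
22.1: M = 5.97 → outlier.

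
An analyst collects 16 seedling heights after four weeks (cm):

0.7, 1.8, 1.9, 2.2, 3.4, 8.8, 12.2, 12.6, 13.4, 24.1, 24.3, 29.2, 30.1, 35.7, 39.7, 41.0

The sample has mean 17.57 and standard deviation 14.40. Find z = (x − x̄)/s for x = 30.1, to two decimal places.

z = (30.1 − 17.57) / 14.40 = 0.87.

0.87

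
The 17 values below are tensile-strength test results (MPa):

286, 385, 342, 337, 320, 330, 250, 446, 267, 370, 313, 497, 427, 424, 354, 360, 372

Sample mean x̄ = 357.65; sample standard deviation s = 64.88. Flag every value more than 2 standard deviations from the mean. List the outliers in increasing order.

Cutoffs at x̄ ± 2s: 357.65 ± 2·64.88 = [227.89, 487.41].
497: z = 2.15, |z| > 2 → outlier.
Every other value lies within [227.89, 487.41].

497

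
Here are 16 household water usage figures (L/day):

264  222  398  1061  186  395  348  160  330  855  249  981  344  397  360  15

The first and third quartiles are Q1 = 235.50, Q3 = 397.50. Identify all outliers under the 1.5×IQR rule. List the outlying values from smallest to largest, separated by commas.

IQR = Q3 − Q1 = 397.50 − 235.50 = 162.00.
Lower fence = Q1 − 1.5·IQR = 235.50 − 243.00 = -7.50.
Upper fence = Q3 + 1.5·IQR = 397.50 + 243.00 = 640.50.
855 > 640.50 → outlier.
981 > 640.50 → outlier.
1061 > 640.50 → outlier.
All remaining values lie within [-7.50, 640.50].

855, 981, 1061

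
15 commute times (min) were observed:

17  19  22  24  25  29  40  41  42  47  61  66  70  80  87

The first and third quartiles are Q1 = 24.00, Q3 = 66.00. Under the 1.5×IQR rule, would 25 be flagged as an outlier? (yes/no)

no

IQR = Q3 − Q1 = 66.00 − 24.00 = 42.00.
Lower fence = Q1 − 1.5·IQR = 24.00 − 63.00 = -39.00.
Upper fence = Q3 + 1.5·IQR = 66.00 + 63.00 = 129.00.
25 lies within [-39.00, 129.00].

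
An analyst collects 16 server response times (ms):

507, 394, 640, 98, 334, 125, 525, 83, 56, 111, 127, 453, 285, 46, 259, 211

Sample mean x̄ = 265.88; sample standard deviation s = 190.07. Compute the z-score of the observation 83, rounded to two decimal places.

z = (83 − 265.88) / 190.07 = -0.96.

-0.96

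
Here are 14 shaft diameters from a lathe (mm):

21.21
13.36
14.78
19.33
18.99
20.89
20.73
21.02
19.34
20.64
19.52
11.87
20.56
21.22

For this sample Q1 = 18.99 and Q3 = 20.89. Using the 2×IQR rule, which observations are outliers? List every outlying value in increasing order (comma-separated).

IQR = Q3 − Q1 = 20.89 − 18.99 = 1.90.
Lower fence = Q1 − 2·IQR = 18.99 − 3.80 = 15.19.
Upper fence = Q3 + 2·IQR = 20.89 + 3.80 = 24.69.
11.87 < 15.19 → outlier.
13.36 < 15.19 → outlier.
14.78 < 15.19 → outlier.
All remaining values lie within [15.19, 24.69].

11.87, 13.36, 14.78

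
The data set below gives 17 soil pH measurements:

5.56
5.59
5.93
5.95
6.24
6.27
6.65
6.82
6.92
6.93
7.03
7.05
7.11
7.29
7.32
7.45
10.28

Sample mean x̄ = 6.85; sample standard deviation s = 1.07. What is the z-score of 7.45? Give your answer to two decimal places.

z = (7.45 − 6.85) / 1.07 = 0.56.

0.56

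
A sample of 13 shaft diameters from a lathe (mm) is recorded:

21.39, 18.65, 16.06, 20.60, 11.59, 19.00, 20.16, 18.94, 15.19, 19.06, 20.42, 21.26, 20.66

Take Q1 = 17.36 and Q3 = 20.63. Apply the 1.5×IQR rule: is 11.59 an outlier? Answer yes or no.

yes

IQR = Q3 − Q1 = 20.63 − 17.36 = 3.27.
Lower fence = Q1 − 1.5·IQR = 17.36 − 4.905 = 12.455.
Upper fence = Q3 + 1.5·IQR = 20.63 + 4.905 = 25.535.
11.59 lies below the lower fence.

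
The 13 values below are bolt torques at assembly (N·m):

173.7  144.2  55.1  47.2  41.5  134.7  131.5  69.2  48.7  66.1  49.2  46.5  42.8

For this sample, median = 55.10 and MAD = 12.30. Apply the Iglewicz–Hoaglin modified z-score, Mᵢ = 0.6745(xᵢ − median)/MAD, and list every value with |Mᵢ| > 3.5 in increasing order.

|Mᵢ| > 3.5 ⇔ |xᵢ − 55.10| > 3.5·12.30/0.6745 = 63.83.
So outliers lie outside [-8.73, 118.93].
131.5: M = 4.19 → outlier.
134.7: M = 4.37 → outlier.
144.2: M = 4.89 → outlier.
173.7: M = 6.50 → outlier.

131.5, 134.7, 144.2, 173.7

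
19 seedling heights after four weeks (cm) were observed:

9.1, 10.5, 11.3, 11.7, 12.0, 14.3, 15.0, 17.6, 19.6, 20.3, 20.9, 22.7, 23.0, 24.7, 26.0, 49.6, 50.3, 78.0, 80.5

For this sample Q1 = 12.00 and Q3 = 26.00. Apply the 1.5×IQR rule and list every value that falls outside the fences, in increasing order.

IQR = Q3 − Q1 = 26.00 − 12.00 = 14.00.
Lower fence = Q1 − 1.5·IQR = 12.00 − 21.00 = -9.00.
Upper fence = Q3 + 1.5·IQR = 26.00 + 21.00 = 47.00.
49.6 > 47.00 → outlier.
50.3 > 47.00 → outlier.
78.0 > 47.00 → outlier.
80.5 > 47.00 → outlier.
All remaining values lie within [-9.00, 47.00].

49.6, 50.3, 78.0, 80.5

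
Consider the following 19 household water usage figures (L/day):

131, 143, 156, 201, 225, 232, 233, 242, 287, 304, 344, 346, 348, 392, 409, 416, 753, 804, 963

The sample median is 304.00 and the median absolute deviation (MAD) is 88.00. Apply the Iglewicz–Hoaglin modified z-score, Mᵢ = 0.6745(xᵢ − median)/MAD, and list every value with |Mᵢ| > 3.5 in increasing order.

|Mᵢ| > 3.5 ⇔ |xᵢ − 304.00| > 3.5·88.00/0.6745 = 456.63.
So outliers lie outside [-152.63, 760.63].
804: M = 3.83 → outlier.
963: M = 5.05 → outlier.

804, 963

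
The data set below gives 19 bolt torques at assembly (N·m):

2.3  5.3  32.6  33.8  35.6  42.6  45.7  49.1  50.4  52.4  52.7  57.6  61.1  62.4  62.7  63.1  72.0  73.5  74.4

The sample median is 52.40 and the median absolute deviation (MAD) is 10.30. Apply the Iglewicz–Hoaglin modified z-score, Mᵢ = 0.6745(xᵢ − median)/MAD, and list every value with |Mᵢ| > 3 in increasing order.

2.3, 5.3

|Mᵢ| > 3 ⇔ |xᵢ − 52.40| > 3·10.30/0.6745 = 45.81.
So outliers lie outside [6.59, 98.21].
2.3: M = -3.28 → outlier.
5.3: M = -3.08 → outlier.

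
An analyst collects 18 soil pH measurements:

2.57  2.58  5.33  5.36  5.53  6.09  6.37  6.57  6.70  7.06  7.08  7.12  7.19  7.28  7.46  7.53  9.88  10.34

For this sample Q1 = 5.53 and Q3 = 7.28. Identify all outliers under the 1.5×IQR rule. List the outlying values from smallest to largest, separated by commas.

2.57, 2.58, 10.34

IQR = Q3 − Q1 = 7.28 − 5.53 = 1.75.
Lower fence = Q1 − 1.5·IQR = 5.53 − 2.625 = 2.905.
Upper fence = Q3 + 1.5·IQR = 7.28 + 2.625 = 9.905.
2.57 < 2.905 → outlier.
2.58 < 2.905 → outlier.
10.34 > 9.905 → outlier.
All remaining values lie within [2.905, 9.905].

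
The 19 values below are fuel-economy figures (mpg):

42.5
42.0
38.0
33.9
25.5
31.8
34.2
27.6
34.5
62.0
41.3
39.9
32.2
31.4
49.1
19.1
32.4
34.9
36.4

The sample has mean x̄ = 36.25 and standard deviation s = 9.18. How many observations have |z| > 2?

Cutoffs: x̄ ± 2s = [17.89, 54.61].
Outside the cutoffs: 62.0.

1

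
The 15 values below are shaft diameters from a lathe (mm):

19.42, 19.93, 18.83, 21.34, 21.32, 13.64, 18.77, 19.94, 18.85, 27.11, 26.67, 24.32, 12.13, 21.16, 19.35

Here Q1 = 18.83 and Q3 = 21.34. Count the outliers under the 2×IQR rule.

4

IQR = 2.51; fences at 18.83 − 5.02 = 13.81 and 21.34 + 5.02 = 26.36.
Outside the cutoffs: 12.13, 13.64, 26.67, 27.11.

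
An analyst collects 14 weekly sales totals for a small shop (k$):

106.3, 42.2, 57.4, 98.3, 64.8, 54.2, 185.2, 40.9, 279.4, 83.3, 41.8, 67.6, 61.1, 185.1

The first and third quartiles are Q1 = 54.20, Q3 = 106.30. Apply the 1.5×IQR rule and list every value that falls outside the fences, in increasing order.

IQR = Q3 − Q1 = 106.30 − 54.20 = 52.10.
Lower fence = Q1 − 1.5·IQR = 54.20 − 78.15 = -23.95.
Upper fence = Q3 + 1.5·IQR = 106.30 + 78.15 = 184.45.
185.1 > 184.45 → outlier.
185.2 > 184.45 → outlier.
279.4 > 184.45 → outlier.
All remaining values lie within [-23.95, 184.45].

185.1, 185.2, 279.4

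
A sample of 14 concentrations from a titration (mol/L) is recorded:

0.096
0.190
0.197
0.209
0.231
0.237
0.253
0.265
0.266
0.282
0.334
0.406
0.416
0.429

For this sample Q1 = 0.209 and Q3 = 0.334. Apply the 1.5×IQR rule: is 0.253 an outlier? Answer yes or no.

IQR = Q3 − Q1 = 0.334 − 0.209 = 0.125.
Lower fence = Q1 − 1.5·IQR = 0.209 − 0.1875 = 0.0215.
Upper fence = Q3 + 1.5·IQR = 0.334 + 0.1875 = 0.5215.
0.253 lies within [0.0215, 0.5215].

no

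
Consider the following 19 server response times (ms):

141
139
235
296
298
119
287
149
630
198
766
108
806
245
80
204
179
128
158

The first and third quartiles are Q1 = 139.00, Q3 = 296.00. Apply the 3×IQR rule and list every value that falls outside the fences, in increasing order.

IQR = Q3 − Q1 = 296.00 − 139.00 = 157.00.
Lower fence = Q1 − 3·IQR = 139.00 − 471.00 = -332.00.
Upper fence = Q3 + 3·IQR = 296.00 + 471.00 = 767.00.
806 > 767.00 → outlier.
All remaining values lie within [-332.00, 767.00].

806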